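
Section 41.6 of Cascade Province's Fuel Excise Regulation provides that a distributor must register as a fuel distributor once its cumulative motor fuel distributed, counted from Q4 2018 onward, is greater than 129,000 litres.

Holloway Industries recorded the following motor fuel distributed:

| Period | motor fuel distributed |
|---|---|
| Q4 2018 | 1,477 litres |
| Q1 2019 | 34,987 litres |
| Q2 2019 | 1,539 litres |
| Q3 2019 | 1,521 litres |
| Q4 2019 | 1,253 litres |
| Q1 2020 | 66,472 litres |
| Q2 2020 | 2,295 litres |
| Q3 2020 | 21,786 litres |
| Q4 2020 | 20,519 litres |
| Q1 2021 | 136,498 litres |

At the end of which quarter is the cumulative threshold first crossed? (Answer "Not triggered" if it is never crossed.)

Q3 2020

Through Q4 2018: 1,477 litres
Through Q1 2019: 36,464 litres
Through Q2 2019: 38,003 litres
Through Q3 2019: 39,524 litres
Through Q4 2019: 40,777 litres
Through Q1 2020: 107,249 litres
Through Q2 2020: 109,544 litres
Through Q3 2020: 131,330 litres ← exceeds threshold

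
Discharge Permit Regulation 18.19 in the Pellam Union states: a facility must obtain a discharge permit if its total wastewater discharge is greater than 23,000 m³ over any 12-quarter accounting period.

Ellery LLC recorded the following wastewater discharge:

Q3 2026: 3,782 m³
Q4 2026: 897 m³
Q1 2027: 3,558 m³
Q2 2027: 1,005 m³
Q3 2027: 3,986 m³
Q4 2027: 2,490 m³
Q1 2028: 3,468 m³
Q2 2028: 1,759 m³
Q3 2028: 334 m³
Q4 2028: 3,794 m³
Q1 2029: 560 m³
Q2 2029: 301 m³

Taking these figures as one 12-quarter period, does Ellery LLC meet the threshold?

Total wastewater discharge: 3,782 m³ + 897 m³ + 3,558 m³ + 1,005 m³ + 3,986 m³ + 2,490 m³ + 3,468 m³ + 1,759 m³ + 334 m³ + 3,794 m³ + 560 m³ + 301 m³ = 25,934 m³.
25,934 m³ > 23,000 m³, so the threshold is exceeded.

Yes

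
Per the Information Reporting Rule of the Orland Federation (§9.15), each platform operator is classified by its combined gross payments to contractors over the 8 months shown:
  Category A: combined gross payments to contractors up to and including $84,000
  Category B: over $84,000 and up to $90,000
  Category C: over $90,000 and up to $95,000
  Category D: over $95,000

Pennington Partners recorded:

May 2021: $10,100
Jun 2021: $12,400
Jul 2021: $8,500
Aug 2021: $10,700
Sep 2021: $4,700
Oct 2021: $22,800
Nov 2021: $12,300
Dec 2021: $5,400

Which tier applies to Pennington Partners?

Combined gross payments to contractors: $10,100 + $12,400 + $8,500 + $10,700 + $4,700 + $22,800 + $12,300 + $5,400 = $86,900.
$84,000 < $86,900 ≤ $90,000, so Category B applies.

Category B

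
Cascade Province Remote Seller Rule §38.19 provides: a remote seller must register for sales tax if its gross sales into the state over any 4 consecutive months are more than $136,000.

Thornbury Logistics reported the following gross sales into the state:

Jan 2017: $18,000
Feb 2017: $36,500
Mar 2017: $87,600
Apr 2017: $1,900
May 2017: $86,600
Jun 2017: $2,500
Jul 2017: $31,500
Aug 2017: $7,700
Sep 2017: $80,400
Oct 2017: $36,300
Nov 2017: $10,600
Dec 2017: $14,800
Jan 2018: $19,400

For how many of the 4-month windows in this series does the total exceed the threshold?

Jan 2017–Apr 2017: $18,000 + $36,500 + $87,600 + $1,900 = $144,000 (over)
Feb 2017–May 2017: $36,500 + $87,600 + $1,900 + $86,600 = $212,600 (over)
Mar 2017–Jun 2017: $87,600 + $1,900 + $86,600 + $2,500 = $178,600 (over)
Apr 2017–Jul 2017: $1,900 + $86,600 + $2,500 + $31,500 = $122,500 (under)
May 2017–Aug 2017: $86,600 + $2,500 + $31,500 + $7,700 = $128,300 (under)
Jun 2017–Sep 2017: $2,500 + $31,500 + $7,700 + $80,400 = $122,100 (under)
Jul 2017–Oct 2017: $31,500 + $7,700 + $80,400 + $36,300 = $155,900 (over)
Aug 2017–Nov 2017: $7,700 + $80,400 + $36,300 + $10,600 = $135,000 (under)
Sep 2017–Dec 2017: $80,400 + $36,300 + $10,600 + $14,800 = $142,100 (over)
Oct 2017–Jan 2018: $36,300 + $10,600 + $14,800 + $19,400 = $81,100 (under)
5 windows exceed the threshold.

5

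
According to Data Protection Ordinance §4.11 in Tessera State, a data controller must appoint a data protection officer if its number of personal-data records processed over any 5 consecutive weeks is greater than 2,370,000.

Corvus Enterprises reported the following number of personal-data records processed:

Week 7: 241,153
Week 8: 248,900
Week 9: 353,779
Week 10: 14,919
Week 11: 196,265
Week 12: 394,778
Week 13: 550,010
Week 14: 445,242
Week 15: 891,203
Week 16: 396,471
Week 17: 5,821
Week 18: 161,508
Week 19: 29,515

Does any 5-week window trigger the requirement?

Yes

Week 7–Week 11: 241,153 + 248,900 + 353,779 + 14,919 + 196,265 = 1,055,016 (under)
Week 8–Week 12: 248,900 + 353,779 + 14,919 + 196,265 + 394,778 = 1,208,641 (under)
Week 9–Week 13: 353,779 + 14,919 + 196,265 + 394,778 + 550,010 = 1,509,751 (under)
Week 10–Week 14: 14,919 + 196,265 + 394,778 + 550,010 + 445,242 = 1,601,214 (under)
Week 11–Week 15: 196,265 + 394,778 + 550,010 + 445,242 + 891,203 = 2,477,498 (over)
Week 12–Week 16: 394,778 + 550,010 + 445,242 + 891,203 + 396,471 = 2,677,704 (over)
Week 13–Week 17: 550,010 + 445,242 + 891,203 + 396,471 + 5,821 = 2,288,747 (under)
Week 14–Week 18: 445,242 + 891,203 + 396,471 + 5,821 + 161,508 = 1,900,245 (under)
Week 15–Week 19: 891,203 + 396,471 + 5,821 + 161,508 + 29,515 = 1,484,518 (under)
At least one window exceeds 2,370,000.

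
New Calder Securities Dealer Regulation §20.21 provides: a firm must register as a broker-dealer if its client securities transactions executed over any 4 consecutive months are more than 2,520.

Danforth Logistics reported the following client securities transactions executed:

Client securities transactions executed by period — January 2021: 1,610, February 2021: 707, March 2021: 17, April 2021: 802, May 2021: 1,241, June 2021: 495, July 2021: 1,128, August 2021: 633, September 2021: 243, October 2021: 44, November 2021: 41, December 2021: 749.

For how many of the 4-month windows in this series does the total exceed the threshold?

5

January 2021–April 2021: 1,610 + 707 + 17 + 802 = 3,136 (over)
February 2021–May 2021: 707 + 17 + 802 + 1,241 = 2,767 (over)
March 2021–June 2021: 17 + 802 + 1,241 + 495 = 2,555 (over)
April 2021–July 2021: 802 + 1,241 + 495 + 1,128 = 3,666 (over)
May 2021–August 2021: 1,241 + 495 + 1,128 + 633 = 3,497 (over)
June 2021–September 2021: 495 + 1,128 + 633 + 243 = 2,499 (under)
July 2021–October 2021: 1,128 + 633 + 243 + 44 = 2,048 (under)
August 2021–November 2021: 633 + 243 + 44 + 41 = 961 (under)
September 2021–December 2021: 243 + 44 + 41 + 749 = 1,077 (under)
5 windows exceed the threshold.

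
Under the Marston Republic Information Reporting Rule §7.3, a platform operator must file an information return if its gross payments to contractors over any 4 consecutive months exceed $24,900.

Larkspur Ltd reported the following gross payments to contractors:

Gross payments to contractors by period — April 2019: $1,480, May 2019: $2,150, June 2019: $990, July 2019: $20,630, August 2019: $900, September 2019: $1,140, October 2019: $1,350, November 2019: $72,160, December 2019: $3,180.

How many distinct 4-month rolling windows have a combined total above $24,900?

3

April 2019–July 2019: $1,480 + $2,150 + $990 + $20,630 = $25,250 (over)
May 2019–August 2019: $2,150 + $990 + $20,630 + $900 = $24,670 (under)
June 2019–September 2019: $990 + $20,630 + $900 + $1,140 = $23,660 (under)
July 2019–October 2019: $20,630 + $900 + $1,140 + $1,350 = $24,020 (under)
August 2019–November 2019: $900 + $1,140 + $1,350 + $72,160 = $75,550 (over)
September 2019–December 2019: $1,140 + $1,350 + $72,160 + $3,180 = $77,830 (over)
3 windows exceed the threshold.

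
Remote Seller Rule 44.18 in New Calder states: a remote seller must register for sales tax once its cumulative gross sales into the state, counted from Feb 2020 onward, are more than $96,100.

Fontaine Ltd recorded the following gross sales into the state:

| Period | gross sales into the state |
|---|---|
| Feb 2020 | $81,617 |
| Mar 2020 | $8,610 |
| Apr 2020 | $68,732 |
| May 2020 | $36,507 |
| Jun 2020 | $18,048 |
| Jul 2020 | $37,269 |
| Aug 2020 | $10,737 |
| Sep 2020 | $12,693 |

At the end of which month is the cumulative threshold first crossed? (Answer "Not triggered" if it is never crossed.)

Apr 2020

Through Feb 2020: $81,617
Through Mar 2020: $90,227
Through Apr 2020: $158,959 ← exceeds threshold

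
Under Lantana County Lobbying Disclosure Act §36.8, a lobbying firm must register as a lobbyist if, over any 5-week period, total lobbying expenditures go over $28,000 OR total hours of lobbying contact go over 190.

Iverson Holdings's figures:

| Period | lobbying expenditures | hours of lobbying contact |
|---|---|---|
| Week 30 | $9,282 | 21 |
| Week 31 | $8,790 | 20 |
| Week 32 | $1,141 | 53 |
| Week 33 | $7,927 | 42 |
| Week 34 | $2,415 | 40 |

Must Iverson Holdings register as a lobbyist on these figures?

Yes

Total lobbying expenditures: $9,282 + $8,790 + $1,141 + $7,927 + $2,415 = $29,555 (> $28,000).
Total hours of lobbying contact: 21 + 20 + 53 + 42 + 40 = 176 (≤ 190).
The test is 'or': at least one threshold is exceeded.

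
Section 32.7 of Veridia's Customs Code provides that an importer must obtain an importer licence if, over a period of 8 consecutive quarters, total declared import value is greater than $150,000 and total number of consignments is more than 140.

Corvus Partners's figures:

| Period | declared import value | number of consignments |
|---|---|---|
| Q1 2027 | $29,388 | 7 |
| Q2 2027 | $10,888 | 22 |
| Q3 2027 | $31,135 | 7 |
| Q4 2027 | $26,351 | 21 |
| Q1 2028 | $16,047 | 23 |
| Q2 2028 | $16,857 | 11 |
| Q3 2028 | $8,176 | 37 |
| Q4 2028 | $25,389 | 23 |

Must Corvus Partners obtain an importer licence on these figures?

Total declared import value: $29,388 + $10,888 + $31,135 + $26,351 + $16,047 + $16,857 + $8,176 + $25,389 = $164,231 (> $150,000).
Total number of consignments: 7 + 22 + 7 + 21 + 23 + 11 + 37 + 23 = 151 (> 140).
The test is 'and': both thresholds are exceeded.

Yes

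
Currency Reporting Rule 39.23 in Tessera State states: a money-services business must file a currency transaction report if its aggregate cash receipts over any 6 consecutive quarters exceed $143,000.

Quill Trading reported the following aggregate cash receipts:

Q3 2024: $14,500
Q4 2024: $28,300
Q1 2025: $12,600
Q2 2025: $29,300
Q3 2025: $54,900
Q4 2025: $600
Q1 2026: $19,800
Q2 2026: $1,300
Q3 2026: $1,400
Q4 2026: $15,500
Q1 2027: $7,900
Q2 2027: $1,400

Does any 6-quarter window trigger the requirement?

Yes

Q3 2024–Q4 2025: $14,500 + $28,300 + $12,600 + $29,300 + $54,900 + $600 = $140,200 (under)
Q4 2024–Q1 2026: $28,300 + $12,600 + $29,300 + $54,900 + $600 + $19,800 = $145,500 (over)
Q1 2025–Q2 2026: $12,600 + $29,300 + $54,900 + $600 + $19,800 + $1,300 = $118,500 (under)
Q2 2025–Q3 2026: $29,300 + $54,900 + $600 + $19,800 + $1,300 + $1,400 = $107,300 (under)
Q3 2025–Q4 2026: $54,900 + $600 + $19,800 + $1,300 + $1,400 + $15,500 = $93,500 (under)
Q4 2025–Q1 2027: $600 + $19,800 + $1,300 + $1,400 + $15,500 + $7,900 = $46,500 (under)
Q1 2026–Q2 2027: $19,800 + $1,300 + $1,400 + $15,500 + $7,900 + $1,400 = $47,300 (under)
At least one window exceeds $143,000.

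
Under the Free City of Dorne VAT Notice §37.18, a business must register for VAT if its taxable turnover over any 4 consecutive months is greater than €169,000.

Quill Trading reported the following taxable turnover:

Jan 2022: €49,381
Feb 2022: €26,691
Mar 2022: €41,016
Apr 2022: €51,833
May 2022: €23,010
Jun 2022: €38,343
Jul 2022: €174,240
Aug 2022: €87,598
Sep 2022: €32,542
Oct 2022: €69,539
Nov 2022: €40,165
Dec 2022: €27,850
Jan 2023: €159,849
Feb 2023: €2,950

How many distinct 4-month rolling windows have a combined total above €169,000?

Jan 2022–Apr 2022: €49,381 + €26,691 + €41,016 + €51,833 = €168,921 (under)
Feb 2022–May 2022: €26,691 + €41,016 + €51,833 + €23,010 = €142,550 (under)
Mar 2022–Jun 2022: €41,016 + €51,833 + €23,010 + €38,343 = €154,202 (under)
Apr 2022–Jul 2022: €51,833 + €23,010 + €38,343 + €174,240 = €287,426 (over)
May 2022–Aug 2022: €23,010 + €38,343 + €174,240 + €87,598 = €323,191 (over)
Jun 2022–Sep 2022: €38,343 + €174,240 + €87,598 + €32,542 = €332,723 (over)
Jul 2022–Oct 2022: €174,240 + €87,598 + €32,542 + €69,539 = €363,919 (over)
Aug 2022–Nov 2022: €87,598 + €32,542 + €69,539 + €40,165 = €229,844 (over)
Sep 2022–Dec 2022: €32,542 + €69,539 + €40,165 + €27,850 = €170,096 (over)
Oct 2022–Jan 2023: €69,539 + €40,165 + €27,850 + €159,849 = €297,403 (over)
Nov 2022–Feb 2023: €40,165 + €27,850 + €159,849 + €2,950 = €230,814 (over)
8 windows exceed the threshold.

8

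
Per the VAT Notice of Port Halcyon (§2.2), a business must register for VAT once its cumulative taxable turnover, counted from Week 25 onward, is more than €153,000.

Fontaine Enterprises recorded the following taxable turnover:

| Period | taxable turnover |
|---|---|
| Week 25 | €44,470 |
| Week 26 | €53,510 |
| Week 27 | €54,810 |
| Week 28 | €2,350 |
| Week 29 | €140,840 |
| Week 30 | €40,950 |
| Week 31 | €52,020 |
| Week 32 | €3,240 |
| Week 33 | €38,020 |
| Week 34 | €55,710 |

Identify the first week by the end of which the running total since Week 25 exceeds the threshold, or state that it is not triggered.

Through Week 25: €44,470
Through Week 26: €97,980
Through Week 27: €152,790
Through Week 28: €155,140 ← exceeds threshold

Week 28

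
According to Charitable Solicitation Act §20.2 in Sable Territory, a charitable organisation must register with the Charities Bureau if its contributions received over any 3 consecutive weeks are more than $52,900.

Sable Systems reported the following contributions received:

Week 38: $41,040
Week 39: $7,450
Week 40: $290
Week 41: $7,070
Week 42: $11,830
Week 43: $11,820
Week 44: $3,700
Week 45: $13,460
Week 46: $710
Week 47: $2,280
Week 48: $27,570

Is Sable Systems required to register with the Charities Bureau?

No

Week 38–Week 40: $41,040 + $7,450 + $290 = $48,780 (under)
Week 39–Week 41: $7,450 + $290 + $7,070 = $14,810 (under)
Week 40–Week 42: $290 + $7,070 + $11,830 = $19,190 (under)
Week 41–Week 43: $7,070 + $11,830 + $11,820 = $30,720 (under)
Week 42–Week 44: $11,830 + $11,820 + $3,700 = $27,350 (under)
Week 43–Week 45: $11,820 + $3,700 + $13,460 = $28,980 (under)
Week 44–Week 46: $3,700 + $13,460 + $710 = $17,870 (under)
Week 45–Week 47: $13,460 + $710 + $2,280 = $16,450 (under)
Week 46–Week 48: $710 + $2,280 + $27,570 = $30,560 (under)
No window exceeds $52,900.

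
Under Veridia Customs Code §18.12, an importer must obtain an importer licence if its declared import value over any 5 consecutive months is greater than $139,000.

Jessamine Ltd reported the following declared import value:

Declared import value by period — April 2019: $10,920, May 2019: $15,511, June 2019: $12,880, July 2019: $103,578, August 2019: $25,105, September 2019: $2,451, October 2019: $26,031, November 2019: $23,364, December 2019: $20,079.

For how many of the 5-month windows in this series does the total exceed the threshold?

April 2019–August 2019: $10,920 + $15,511 + $12,880 + $103,578 + $25,105 = $167,994 (over)
May 2019–September 2019: $15,511 + $12,880 + $103,578 + $25,105 + $2,451 = $159,525 (over)
June 2019–October 2019: $12,880 + $103,578 + $25,105 + $2,451 + $26,031 = $170,045 (over)
July 2019–November 2019: $103,578 + $25,105 + $2,451 + $26,031 + $23,364 = $180,529 (over)
August 2019–December 2019: $25,105 + $2,451 + $26,031 + $23,364 + $20,079 = $97,030 (under)
4 windows exceed the threshold.

4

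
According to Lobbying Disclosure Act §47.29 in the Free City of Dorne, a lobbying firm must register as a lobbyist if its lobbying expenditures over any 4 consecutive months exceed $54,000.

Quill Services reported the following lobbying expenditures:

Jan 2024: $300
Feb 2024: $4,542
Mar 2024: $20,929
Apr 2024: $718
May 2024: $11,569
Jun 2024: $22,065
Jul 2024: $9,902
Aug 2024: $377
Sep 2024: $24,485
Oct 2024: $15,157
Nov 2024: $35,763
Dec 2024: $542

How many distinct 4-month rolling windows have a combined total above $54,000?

4

Jan 2024–Apr 2024: $300 + $4,542 + $20,929 + $718 = $26,489 (under)
Feb 2024–May 2024: $4,542 + $20,929 + $718 + $11,569 = $37,758 (under)
Mar 2024–Jun 2024: $20,929 + $718 + $11,569 + $22,065 = $55,281 (over)
Apr 2024–Jul 2024: $718 + $11,569 + $22,065 + $9,902 = $44,254 (under)
May 2024–Aug 2024: $11,569 + $22,065 + $9,902 + $377 = $43,913 (under)
Jun 2024–Sep 2024: $22,065 + $9,902 + $377 + $24,485 = $56,829 (over)
Jul 2024–Oct 2024: $9,902 + $377 + $24,485 + $15,157 = $49,921 (under)
Aug 2024–Nov 2024: $377 + $24,485 + $15,157 + $35,763 = $75,782 (over)
Sep 2024–Dec 2024: $24,485 + $15,157 + $35,763 + $542 = $75,947 (over)
4 windows exceed the threshold.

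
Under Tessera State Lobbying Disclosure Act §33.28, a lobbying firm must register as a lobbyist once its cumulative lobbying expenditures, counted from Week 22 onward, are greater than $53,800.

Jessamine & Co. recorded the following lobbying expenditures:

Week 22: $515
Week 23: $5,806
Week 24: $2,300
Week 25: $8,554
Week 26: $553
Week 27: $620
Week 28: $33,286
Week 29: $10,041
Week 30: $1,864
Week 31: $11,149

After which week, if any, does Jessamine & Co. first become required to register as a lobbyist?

Through Week 22: $515
Through Week 23: $6,321
Through Week 24: $8,621
Through Week 25: $17,175
Through Week 26: $17,728
Through Week 27: $18,348
Through Week 28: $51,634
Through Week 29: $61,675 ← exceeds threshold

Week 29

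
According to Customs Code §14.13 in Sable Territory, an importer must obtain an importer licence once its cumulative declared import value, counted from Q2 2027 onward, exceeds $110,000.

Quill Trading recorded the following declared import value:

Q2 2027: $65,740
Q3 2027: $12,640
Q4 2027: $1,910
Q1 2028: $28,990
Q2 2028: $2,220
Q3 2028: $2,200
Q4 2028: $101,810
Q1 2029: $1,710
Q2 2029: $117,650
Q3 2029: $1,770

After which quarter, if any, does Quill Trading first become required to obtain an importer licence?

Through Q2 2027: $65,740
Through Q3 2027: $78,380
Through Q4 2027: $80,290
Through Q1 2028: $109,280
Through Q2 2028: $111,500 ← exceeds threshold

Q2 2028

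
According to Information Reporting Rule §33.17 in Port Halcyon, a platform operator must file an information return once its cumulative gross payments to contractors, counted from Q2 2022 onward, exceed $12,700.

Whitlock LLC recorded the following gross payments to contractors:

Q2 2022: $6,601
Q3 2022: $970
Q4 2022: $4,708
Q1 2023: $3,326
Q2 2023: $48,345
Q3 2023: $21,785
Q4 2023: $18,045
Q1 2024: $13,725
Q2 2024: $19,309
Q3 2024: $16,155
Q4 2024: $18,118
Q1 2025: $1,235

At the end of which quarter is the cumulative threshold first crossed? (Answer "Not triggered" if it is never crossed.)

Q1 2023

Through Q2 2022: $6,601
Through Q3 2022: $7,571
Through Q4 2022: $12,279
Through Q1 2023: $15,605 ← exceeds threshold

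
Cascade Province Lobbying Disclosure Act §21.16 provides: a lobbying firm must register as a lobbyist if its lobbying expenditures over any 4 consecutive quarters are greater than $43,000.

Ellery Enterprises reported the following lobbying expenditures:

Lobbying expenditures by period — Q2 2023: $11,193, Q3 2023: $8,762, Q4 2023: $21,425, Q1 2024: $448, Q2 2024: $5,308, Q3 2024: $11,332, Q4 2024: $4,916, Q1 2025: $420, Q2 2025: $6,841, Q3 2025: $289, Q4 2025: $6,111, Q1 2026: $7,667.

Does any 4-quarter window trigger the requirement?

Q2 2023–Q1 2024: $11,193 + $8,762 + $21,425 + $448 = $41,828 (under)
Q3 2023–Q2 2024: $8,762 + $21,425 + $448 + $5,308 = $35,943 (under)
Q4 2023–Q3 2024: $21,425 + $448 + $5,308 + $11,332 = $38,513 (under)
Q1 2024–Q4 2024: $448 + $5,308 + $11,332 + $4,916 = $22,004 (under)
Q2 2024–Q1 2025: $5,308 + $11,332 + $4,916 + $420 = $21,976 (under)
Q3 2024–Q2 2025: $11,332 + $4,916 + $420 + $6,841 = $23,509 (under)
Q4 2024–Q3 2025: $4,916 + $420 + $6,841 + $289 = $12,466 (under)
Q1 2025–Q4 2025: $420 + $6,841 + $289 + $6,111 = $13,661 (under)
Q2 2025–Q1 2026: $6,841 + $289 + $6,111 + $7,667 = $20,908 (under)
No window exceeds $43,000.

No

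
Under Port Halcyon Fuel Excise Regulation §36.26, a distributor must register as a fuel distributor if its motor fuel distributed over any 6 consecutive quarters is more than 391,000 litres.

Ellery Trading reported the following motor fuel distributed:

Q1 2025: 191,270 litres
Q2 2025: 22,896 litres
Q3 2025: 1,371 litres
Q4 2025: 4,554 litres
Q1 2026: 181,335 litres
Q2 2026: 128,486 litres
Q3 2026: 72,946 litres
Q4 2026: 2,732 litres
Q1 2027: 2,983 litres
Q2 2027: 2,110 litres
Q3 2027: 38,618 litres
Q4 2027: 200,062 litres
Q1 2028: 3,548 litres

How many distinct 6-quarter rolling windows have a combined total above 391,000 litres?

4

Q1 2025–Q2 2026: 191,270 litres + 22,896 litres + 1,371 litres + 4,554 litres + 181,335 litres + 128,486 litres = 529,912 litres (over)
Q2 2025–Q3 2026: 22,896 litres + 1,371 litres + 4,554 litres + 181,335 litres + 128,486 litres + 72,946 litres = 411,588 litres (over)
Q3 2025–Q4 2026: 1,371 litres + 4,554 litres + 181,335 litres + 128,486 litres + 72,946 litres + 2,732 litres = 391,424 litres (over)
Q4 2025–Q1 2027: 4,554 litres + 181,335 litres + 128,486 litres + 72,946 litres + 2,732 litres + 2,983 litres = 393,036 litres (over)
Q1 2026–Q2 2027: 181,335 litres + 128,486 litres + 72,946 litres + 2,732 litres + 2,983 litres + 2,110 litres = 390,592 litres (under)
Q2 2026–Q3 2027: 128,486 litres + 72,946 litres + 2,732 litres + 2,983 litres + 2,110 litres + 38,618 litres = 247,875 litres (under)
Q3 2026–Q4 2027: 72,946 litres + 2,732 litres + 2,983 litres + 2,110 litres + 38,618 litres + 200,062 litres = 319,451 litres (under)
Q4 2026–Q1 2028: 2,732 litres + 2,983 litres + 2,110 litres + 38,618 litres + 200,062 litres + 3,548 litres = 250,053 litres (under)
4 windows exceed the threshold.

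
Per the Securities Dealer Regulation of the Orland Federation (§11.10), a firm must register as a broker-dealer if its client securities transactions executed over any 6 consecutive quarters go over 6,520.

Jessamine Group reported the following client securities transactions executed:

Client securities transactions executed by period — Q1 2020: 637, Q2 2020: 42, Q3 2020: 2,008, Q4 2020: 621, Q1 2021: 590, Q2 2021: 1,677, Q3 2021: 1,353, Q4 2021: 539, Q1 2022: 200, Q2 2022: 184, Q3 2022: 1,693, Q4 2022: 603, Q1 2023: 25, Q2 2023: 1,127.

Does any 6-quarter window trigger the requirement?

Yes

Q1 2020–Q2 2021: 637 + 42 + 2,008 + 621 + 590 + 1,677 = 5,575 (under)
Q2 2020–Q3 2021: 42 + 2,008 + 621 + 590 + 1,677 + 1,353 = 6,291 (under)
Q3 2020–Q4 2021: 2,008 + 621 + 590 + 1,677 + 1,353 + 539 = 6,788 (over)
Q4 2020–Q1 2022: 621 + 590 + 1,677 + 1,353 + 539 + 200 = 4,980 (under)
Q1 2021–Q2 2022: 590 + 1,677 + 1,353 + 539 + 200 + 184 = 4,543 (under)
Q2 2021–Q3 2022: 1,677 + 1,353 + 539 + 200 + 184 + 1,693 = 5,646 (under)
Q3 2021–Q4 2022: 1,353 + 539 + 200 + 184 + 1,693 + 603 = 4,572 (under)
Q4 2021–Q1 2023: 539 + 200 + 184 + 1,693 + 603 + 25 = 3,244 (under)
Q1 2022–Q2 2023: 200 + 184 + 1,693 + 603 + 25 + 1,127 = 3,832 (under)
At least one window exceeds 6,520.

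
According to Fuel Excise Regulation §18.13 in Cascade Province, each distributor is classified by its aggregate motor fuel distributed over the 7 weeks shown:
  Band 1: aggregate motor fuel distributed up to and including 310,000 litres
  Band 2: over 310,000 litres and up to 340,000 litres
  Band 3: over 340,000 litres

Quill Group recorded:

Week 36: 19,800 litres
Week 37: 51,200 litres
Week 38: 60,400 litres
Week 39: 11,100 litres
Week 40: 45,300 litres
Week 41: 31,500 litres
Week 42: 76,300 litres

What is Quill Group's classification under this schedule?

Aggregate motor fuel distributed: 19,800 litres + 51,200 litres + 60,400 litres + 11,100 litres + 45,300 litres + 31,500 litres + 76,300 litres = 295,600 litres.
295,600 litres ≤ 310,000 litres, so Band 1 applies.

Band 1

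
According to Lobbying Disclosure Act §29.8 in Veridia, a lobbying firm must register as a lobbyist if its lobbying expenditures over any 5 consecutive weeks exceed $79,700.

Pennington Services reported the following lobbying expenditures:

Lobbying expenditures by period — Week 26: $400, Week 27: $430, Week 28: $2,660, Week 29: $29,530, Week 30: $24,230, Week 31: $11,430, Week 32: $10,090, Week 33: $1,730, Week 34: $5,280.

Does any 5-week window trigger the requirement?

No

Week 26–Week 30: $400 + $430 + $2,660 + $29,530 + $24,230 = $57,250 (under)
Week 27–Week 31: $430 + $2,660 + $29,530 + $24,230 + $11,430 = $68,280 (under)
Week 28–Week 32: $2,660 + $29,530 + $24,230 + $11,430 + $10,090 = $77,940 (under)
Week 29–Week 33: $29,530 + $24,230 + $11,430 + $10,090 + $1,730 = $77,010 (under)
Week 30–Week 34: $24,230 + $11,430 + $10,090 + $1,730 + $5,280 = $52,760 (under)
No window exceeds $79,700.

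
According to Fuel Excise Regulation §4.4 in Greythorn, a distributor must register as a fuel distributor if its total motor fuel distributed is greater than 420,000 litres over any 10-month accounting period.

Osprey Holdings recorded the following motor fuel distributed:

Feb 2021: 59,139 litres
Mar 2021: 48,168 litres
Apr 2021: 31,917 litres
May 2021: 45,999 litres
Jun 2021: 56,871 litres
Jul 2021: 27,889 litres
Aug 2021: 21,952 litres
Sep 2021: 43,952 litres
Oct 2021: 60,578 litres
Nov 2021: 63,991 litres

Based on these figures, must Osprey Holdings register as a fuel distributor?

Yes

Total motor fuel distributed: 59,139 litres + 48,168 litres + 31,917 litres + 45,999 litres + 56,871 litres + 27,889 litres + 21,952 litres + 43,952 litres + 60,578 litres + 63,991 litres = 460,456 litres.
460,456 litres > 420,000 litres, so the threshold is exceeded.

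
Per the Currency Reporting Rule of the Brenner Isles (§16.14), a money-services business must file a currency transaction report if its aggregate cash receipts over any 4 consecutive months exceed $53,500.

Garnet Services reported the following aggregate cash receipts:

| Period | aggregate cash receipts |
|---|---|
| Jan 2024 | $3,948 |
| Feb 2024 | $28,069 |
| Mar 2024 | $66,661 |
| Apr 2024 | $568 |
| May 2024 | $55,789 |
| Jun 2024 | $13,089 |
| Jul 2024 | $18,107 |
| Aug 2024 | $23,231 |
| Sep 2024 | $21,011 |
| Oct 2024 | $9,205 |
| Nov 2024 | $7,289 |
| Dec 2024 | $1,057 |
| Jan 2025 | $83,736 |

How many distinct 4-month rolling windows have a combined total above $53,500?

Jan 2024–Apr 2024: $3,948 + $28,069 + $66,661 + $568 = $99,246 (over)
Feb 2024–May 2024: $28,069 + $66,661 + $568 + $55,789 = $151,087 (over)
Mar 2024–Jun 2024: $66,661 + $568 + $55,789 + $13,089 = $136,107 (over)
Apr 2024–Jul 2024: $568 + $55,789 + $13,089 + $18,107 = $87,553 (over)
May 2024–Aug 2024: $55,789 + $13,089 + $18,107 + $23,231 = $110,216 (over)
Jun 2024–Sep 2024: $13,089 + $18,107 + $23,231 + $21,011 = $75,438 (over)
Jul 2024–Oct 2024: $18,107 + $23,231 + $21,011 + $9,205 = $71,554 (over)
Aug 2024–Nov 2024: $23,231 + $21,011 + $9,205 + $7,289 = $60,736 (over)
Sep 2024–Dec 2024: $21,011 + $9,205 + $7,289 + $1,057 = $38,562 (under)
Oct 2024–Jan 2025: $9,205 + $7,289 + $1,057 + $83,736 = $101,287 (over)
9 windows exceed the threshold.

9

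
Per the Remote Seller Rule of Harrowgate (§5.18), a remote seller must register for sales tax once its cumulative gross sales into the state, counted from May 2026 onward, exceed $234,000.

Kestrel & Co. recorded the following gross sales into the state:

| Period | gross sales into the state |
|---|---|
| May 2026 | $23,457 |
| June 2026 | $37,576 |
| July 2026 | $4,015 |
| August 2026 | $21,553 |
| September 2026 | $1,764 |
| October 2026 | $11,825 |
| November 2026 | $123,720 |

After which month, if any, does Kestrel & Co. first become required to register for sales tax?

Through May 2026: $23,457
Through June 2026: $61,033
Through July 2026: $65,048
Through August 2026: $86,601
Through September 2026: $88,365
Through October 2026: $100,190
Through November 2026: $223,910
Final cumulative total $223,910 ≤ $234,000; the threshold is never exceeded.

Not triggered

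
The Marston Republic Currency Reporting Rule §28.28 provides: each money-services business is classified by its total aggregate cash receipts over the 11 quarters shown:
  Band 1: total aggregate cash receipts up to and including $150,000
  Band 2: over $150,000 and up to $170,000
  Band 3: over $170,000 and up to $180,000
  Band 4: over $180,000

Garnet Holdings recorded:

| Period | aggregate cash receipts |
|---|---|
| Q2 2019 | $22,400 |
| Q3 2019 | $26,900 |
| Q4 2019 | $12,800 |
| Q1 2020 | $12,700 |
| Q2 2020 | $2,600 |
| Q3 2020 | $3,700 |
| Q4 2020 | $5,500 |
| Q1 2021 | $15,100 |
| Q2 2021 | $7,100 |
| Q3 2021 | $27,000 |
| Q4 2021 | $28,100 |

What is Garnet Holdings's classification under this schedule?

Band 2

Total aggregate cash receipts: $22,400 + $26,900 + $12,800 + $12,700 + $2,600 + $3,700 + $5,500 + $15,100 + $7,100 + $27,000 + $28,100 = $163,900.
$150,000 < $163,900 ≤ $170,000, so Band 2 applies.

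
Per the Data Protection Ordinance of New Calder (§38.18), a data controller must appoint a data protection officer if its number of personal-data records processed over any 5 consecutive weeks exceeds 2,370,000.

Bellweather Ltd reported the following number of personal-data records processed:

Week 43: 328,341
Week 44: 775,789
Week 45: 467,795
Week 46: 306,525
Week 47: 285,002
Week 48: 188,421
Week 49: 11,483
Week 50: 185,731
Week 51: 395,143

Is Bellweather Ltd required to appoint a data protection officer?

No

Week 43–Week 47: 328,341 + 775,789 + 467,795 + 306,525 + 285,002 = 2,163,452 (under)
Week 44–Week 48: 775,789 + 467,795 + 306,525 + 285,002 + 188,421 = 2,023,532 (under)
Week 45–Week 49: 467,795 + 306,525 + 285,002 + 188,421 + 11,483 = 1,259,226 (under)
Week 46–Week 50: 306,525 + 285,002 + 188,421 + 11,483 + 185,731 = 977,162 (under)
Week 47–Week 51: 285,002 + 188,421 + 11,483 + 185,731 + 395,143 = 1,065,780 (under)
No window exceeds 2,370,000.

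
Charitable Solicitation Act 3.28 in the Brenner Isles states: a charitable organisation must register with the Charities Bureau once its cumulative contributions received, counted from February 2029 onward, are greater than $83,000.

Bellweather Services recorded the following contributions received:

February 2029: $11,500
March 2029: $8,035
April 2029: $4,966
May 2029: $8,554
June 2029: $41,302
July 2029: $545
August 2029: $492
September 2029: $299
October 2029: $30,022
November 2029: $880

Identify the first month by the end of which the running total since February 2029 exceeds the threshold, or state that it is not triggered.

October 2029

Through February 2029: $11,500
Through March 2029: $19,535
Through April 2029: $24,501
Through May 2029: $33,055
Through June 2029: $74,357
Through July 2029: $74,902
Through August 2029: $75,394
Through September 2029: $75,693
Through October 2029: $105,715 ← exceeds threshold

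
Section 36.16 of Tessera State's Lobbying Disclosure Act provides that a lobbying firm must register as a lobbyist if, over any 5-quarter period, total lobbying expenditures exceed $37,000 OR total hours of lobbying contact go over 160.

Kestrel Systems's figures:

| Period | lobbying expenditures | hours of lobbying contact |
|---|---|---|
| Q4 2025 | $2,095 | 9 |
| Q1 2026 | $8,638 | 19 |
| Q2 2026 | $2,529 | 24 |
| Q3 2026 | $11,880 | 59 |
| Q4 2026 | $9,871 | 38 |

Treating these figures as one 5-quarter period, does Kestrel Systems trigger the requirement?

No

Total lobbying expenditures: $2,095 + $8,638 + $2,529 + $11,880 + $9,871 = $35,013 (≤ $37,000).
Total hours of lobbying contact: 9 + 19 + 24 + 59 + 38 = 149 (≤ 160).
The test is 'or': neither threshold is exceeded.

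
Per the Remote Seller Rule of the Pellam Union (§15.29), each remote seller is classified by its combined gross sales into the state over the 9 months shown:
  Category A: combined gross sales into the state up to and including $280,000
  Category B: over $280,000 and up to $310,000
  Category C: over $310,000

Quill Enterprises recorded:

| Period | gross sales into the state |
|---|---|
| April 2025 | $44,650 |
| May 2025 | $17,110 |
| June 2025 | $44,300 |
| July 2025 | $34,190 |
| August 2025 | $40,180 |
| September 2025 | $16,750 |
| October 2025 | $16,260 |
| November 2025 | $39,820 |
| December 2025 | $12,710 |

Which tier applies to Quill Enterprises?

Combined gross sales into the state: $44,650 + $17,110 + $44,300 + $34,190 + $40,180 + $16,750 + $16,260 + $39,820 + $12,710 = $265,970.
$265,970 ≤ $280,000, so Category A applies.

Category A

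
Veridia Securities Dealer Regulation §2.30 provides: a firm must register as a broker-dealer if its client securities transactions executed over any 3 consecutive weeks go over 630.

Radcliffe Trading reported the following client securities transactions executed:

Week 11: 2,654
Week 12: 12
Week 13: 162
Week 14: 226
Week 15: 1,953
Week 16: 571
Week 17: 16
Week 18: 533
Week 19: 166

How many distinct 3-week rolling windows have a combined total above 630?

6

Week 11–Week 13: 2,654 + 12 + 162 = 2,828 (over)
Week 12–Week 14: 12 + 162 + 226 = 400 (under)
Week 13–Week 15: 162 + 226 + 1,953 = 2,341 (over)
Week 14–Week 16: 226 + 1,953 + 571 = 2,750 (over)
Week 15–Week 17: 1,953 + 571 + 16 = 2,540 (over)
Week 16–Week 18: 571 + 16 + 533 = 1,120 (over)
Week 17–Week 19: 16 + 533 + 166 = 715 (over)
6 windows exceed the threshold.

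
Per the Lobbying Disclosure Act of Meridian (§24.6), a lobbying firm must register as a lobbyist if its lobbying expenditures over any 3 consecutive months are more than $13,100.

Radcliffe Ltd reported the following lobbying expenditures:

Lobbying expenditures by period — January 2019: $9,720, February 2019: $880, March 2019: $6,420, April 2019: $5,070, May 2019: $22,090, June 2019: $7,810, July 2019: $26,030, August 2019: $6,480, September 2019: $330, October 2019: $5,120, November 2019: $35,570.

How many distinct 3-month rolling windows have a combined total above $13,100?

January 2019–March 2019: $9,720 + $880 + $6,420 = $17,020 (over)
February 2019–April 2019: $880 + $6,420 + $5,070 = $12,370 (under)
March 2019–May 2019: $6,420 + $5,070 + $22,090 = $33,580 (over)
April 2019–June 2019: $5,070 + $22,090 + $7,810 = $34,970 (over)
May 2019–July 2019: $22,090 + $7,810 + $26,030 = $55,930 (over)
June 2019–August 2019: $7,810 + $26,030 + $6,480 = $40,320 (over)
July 2019–September 2019: $26,030 + $6,480 + $330 = $32,840 (over)
August 2019–October 2019: $6,480 + $330 + $5,120 = $11,930 (under)
September 2019–November 2019: $330 + $5,120 + $35,570 = $41,020 (over)
7 windows exceed the threshold.

7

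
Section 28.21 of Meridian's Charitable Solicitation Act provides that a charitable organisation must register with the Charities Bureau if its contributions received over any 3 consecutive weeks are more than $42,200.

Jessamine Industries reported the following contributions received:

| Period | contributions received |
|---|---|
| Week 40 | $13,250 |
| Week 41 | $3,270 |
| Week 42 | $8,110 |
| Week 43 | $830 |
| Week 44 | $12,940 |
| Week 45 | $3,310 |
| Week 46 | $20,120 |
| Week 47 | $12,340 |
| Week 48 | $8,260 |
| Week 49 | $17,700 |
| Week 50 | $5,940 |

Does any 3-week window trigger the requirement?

No

Week 40–Week 42: $13,250 + $3,270 + $8,110 = $24,630 (under)
Week 41–Week 43: $3,270 + $8,110 + $830 = $12,210 (under)
Week 42–Week 44: $8,110 + $830 + $12,940 = $21,880 (under)
Week 43–Week 45: $830 + $12,940 + $3,310 = $17,080 (under)
Week 44–Week 46: $12,940 + $3,310 + $20,120 = $36,370 (under)
Week 45–Week 47: $3,310 + $20,120 + $12,340 = $35,770 (under)
Week 46–Week 48: $20,120 + $12,340 + $8,260 = $40,720 (under)
Week 47–Week 49: $12,340 + $8,260 + $17,700 = $38,300 (under)
Week 48–Week 50: $8,260 + $17,700 + $5,940 = $31,900 (under)
No window exceeds $42,200.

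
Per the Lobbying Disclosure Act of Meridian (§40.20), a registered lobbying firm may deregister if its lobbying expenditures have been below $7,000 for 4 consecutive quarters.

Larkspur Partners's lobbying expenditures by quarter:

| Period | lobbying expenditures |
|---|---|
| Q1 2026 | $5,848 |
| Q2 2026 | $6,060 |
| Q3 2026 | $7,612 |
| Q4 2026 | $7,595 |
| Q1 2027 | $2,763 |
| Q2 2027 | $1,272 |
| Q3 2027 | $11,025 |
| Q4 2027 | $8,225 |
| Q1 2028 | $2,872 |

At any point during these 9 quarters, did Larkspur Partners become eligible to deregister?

No

Quarters below $7,000: Q1 2026, Q2 2026, Q1 2027, Q2 2027, Q1 2028.
Longest run of consecutive quarters below the threshold: 2.
2 < 4, so Larkspur Partners never became eligible.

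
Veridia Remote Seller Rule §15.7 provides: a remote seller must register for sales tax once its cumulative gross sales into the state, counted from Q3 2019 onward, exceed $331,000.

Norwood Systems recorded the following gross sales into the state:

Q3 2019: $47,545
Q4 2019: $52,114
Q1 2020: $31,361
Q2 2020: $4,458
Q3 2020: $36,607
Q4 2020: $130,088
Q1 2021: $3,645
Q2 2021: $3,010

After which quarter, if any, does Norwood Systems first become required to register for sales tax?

Through Q3 2019: $47,545
Through Q4 2019: $99,659
Through Q1 2020: $131,020
Through Q2 2020: $135,478
Through Q3 2020: $172,085
Through Q4 2020: $302,173
Through Q1 2021: $305,818
Through Q2 2021: $308,828
Final cumulative total $308,828 ≤ $331,000; the threshold is never exceeded.

Not triggered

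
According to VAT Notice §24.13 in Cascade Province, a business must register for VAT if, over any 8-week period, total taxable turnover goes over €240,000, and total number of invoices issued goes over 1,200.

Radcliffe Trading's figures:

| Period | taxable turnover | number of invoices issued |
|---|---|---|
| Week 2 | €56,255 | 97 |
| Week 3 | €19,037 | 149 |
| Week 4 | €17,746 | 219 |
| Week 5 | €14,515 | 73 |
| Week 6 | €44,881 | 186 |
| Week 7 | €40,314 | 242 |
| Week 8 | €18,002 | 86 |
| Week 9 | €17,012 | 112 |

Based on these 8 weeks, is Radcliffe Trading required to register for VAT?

No

Total taxable turnover: €56,255 + €19,037 + €17,746 + €14,515 + €44,881 + €40,314 + €18,002 + €17,012 = €227,762 (≤ €240,000).
Total number of invoices issued: 97 + 149 + 219 + 73 + 186 + 242 + 86 + 112 = 1,164 (≤ 1,200).
The test is 'and': the rule requires both, and at least one is not exceeded.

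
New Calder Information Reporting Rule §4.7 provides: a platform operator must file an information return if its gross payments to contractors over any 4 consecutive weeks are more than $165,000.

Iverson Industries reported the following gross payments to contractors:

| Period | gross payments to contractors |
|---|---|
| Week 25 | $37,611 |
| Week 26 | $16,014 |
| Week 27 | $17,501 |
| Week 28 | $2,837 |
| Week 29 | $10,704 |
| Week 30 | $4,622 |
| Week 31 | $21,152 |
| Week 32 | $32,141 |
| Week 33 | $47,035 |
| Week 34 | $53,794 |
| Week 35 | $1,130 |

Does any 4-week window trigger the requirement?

Week 25–Week 28: $37,611 + $16,014 + $17,501 + $2,837 = $73,963 (under)
Week 26–Week 29: $16,014 + $17,501 + $2,837 + $10,704 = $47,056 (under)
Week 27–Week 30: $17,501 + $2,837 + $10,704 + $4,622 = $35,664 (under)
Week 28–Week 31: $2,837 + $10,704 + $4,622 + $21,152 = $39,315 (under)
Week 29–Week 32: $10,704 + $4,622 + $21,152 + $32,141 = $68,619 (under)
Week 30–Week 33: $4,622 + $21,152 + $32,141 + $47,035 = $104,950 (under)
Week 31–Week 34: $21,152 + $32,141 + $47,035 + $53,794 = $154,122 (under)
Week 32–Week 35: $32,141 + $47,035 + $53,794 + $1,130 = $134,100 (under)
No window exceeds $165,000.

No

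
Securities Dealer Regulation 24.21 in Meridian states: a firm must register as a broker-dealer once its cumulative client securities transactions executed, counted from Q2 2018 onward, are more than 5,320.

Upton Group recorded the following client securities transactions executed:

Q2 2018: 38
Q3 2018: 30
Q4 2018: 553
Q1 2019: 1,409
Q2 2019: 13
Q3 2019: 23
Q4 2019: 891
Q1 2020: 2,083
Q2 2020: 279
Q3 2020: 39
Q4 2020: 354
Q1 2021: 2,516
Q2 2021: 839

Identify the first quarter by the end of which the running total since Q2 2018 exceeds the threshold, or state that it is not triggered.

Through Q2 2018: 38
Through Q3 2018: 68
Through Q4 2018: 621
Through Q1 2019: 2,030
Through Q2 2019: 2,043
Through Q3 2019: 2,066
Through Q4 2019: 2,957
Through Q1 2020: 5,040
Through Q2 2020: 5,319
Through Q3 2020: 5,358 ← exceeds threshold

Q3 2020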